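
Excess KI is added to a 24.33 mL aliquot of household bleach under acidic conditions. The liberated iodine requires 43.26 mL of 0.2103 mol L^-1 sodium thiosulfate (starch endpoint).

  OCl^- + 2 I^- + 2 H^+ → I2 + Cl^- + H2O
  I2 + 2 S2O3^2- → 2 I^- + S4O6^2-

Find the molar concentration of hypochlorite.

n(S2O3^2-) = 0.04326 × 0.2103 = 9.098 × 10^-3 mol
n(I2) = n(S2O3^2-)/2 = 4.549 × 10^-3 mol
n(OCl^-) in the aliquot = 4.549 × 10^-3 mol (1:1 ratio)
[OCl^-] = 4.549 × 10^-3 / 0.02433 = 0.1870 mol/L

0.1870 mol/L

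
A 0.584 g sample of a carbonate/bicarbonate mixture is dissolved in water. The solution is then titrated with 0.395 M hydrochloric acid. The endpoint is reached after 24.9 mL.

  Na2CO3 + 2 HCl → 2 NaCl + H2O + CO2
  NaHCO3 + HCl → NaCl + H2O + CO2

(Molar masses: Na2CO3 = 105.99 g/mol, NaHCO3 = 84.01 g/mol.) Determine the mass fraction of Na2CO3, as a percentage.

70.9 %

n(HCl) = 0.0249 × 0.395 = 9.84 × 10^-3 mol
Let x = n(Na2CO3), y = n(NaHCO3).
Titrant: 2x + 1y = 9.84 × 10^-3;  mass: 105.99x + 84.01y = 0.584
Solving, x = 3.91 × 10^-3 mol, y = 2.02 × 10^-3 mol
mass of Na2CO3 = 3.91 × 10^-3 × 105.99 = 0.414 g
% Na2CO3 = 0.414 / 0.584 × 100 = 70.9 %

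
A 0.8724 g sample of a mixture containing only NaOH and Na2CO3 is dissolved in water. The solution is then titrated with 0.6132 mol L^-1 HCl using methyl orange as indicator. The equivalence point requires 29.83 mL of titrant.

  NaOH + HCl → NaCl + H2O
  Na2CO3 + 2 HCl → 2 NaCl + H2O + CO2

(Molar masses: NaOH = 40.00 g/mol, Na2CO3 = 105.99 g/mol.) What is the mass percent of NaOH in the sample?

n(HCl) = 0.02983 × 0.6132 = 0.01829 mol
Let x = n(NaOH), y = n(Na2CO3).
Titrant: 1x + 2y = 0.01829;  mass: 40.00x + 105.99y = 0.8724
Solving, x = 7.462 × 10^-3 mol, y = 5.415 × 10^-3 mol
mass of NaOH = 7.462 × 10^-3 × 40.00 = 0.2985 g
% NaOH = 0.2985 / 0.8724 × 100 = 34.21 %

34.21 %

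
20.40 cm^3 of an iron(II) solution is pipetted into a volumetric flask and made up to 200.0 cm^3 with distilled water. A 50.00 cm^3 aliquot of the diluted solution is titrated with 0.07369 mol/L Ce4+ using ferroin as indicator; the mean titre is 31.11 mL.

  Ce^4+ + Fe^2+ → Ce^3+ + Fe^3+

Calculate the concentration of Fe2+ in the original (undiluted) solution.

n(Ce4+) = 0.03111 × 0.07369 = 2.292 × 10^-3 mol
n(Fe2+) in the aliquot = 2.292 × 10^-3 mol (1:1 ratio)
[Fe2+]_dilute = 2.292 × 10^-3 / 0.05000 = 0.04585 mol/L
Dilution factor = 200.0 / 20.40 = 9.804
[Fe2+]_stock = 0.04585 × 9.804 = 0.4495 mol/L

0.4495 mol/L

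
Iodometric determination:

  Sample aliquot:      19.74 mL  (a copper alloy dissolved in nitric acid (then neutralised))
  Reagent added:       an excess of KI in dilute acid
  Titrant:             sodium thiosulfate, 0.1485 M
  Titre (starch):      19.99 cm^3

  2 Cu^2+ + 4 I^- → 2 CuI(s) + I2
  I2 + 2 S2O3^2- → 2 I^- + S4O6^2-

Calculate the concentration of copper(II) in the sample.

n(S2O3^2-) = 0.01999 × 0.1485 = 2.969 × 10^-3 mol
n(I2) = n(S2O3^2-)/2 = 1.484 × 10^-3 mol
From the 2:1 ratio, n(Cu2+) in the aliquot = 2/1 × 1.484 × 10^-3 = 2.969 × 10^-3 mol
[Cu2+] = 2.969 × 10^-3 / 0.01974 = 0.1504 mol/L

0.1504 M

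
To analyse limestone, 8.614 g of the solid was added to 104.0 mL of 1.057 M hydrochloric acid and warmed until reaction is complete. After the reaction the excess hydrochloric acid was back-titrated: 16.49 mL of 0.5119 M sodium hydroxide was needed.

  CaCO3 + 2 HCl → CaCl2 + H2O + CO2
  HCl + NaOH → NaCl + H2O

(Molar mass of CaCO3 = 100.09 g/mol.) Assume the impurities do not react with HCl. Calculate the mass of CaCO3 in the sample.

5.079 g

n(HCl) added = 0.1040 × 1.057 = 0.1099 mol
n(NaOH) used in back-titration = 0.01649 × 0.5119 = 8.441 × 10^-3 mol
n(HCl) left over = 8.441 × 10^-3 mol (1:1 ratio)
n(HCl) consumed by analyte = 0.1099 − 8.441 × 10^-3 = 0.1015 mol
From the 1:2 ratio, n(CaCO3) = 1/2 × 0.1015 = 0.05074 mol
mass of CaCO3 = 0.05074 × 100.09 = 5.079 g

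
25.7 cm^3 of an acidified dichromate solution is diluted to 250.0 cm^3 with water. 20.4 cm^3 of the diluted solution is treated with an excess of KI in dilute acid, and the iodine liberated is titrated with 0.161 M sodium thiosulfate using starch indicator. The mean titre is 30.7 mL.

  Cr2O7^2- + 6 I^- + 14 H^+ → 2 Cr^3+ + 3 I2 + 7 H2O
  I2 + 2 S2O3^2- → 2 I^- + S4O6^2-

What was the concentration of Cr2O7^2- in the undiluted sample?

0.393 M

n(S2O3^2-) = 0.0307 × 0.161 = 4.94 × 10^-3 mol
n(I2) = n(S2O3^2-)/2 = 2.47 × 10^-3 mol
From the 1:3 ratio, n(Cr2O7^2-) in the aliquot = 1/3 × 2.47 × 10^-3 = 8.24 × 10^-4 mol
[Cr2O7^2-]_dilute = 8.24 × 10^-4 / 0.0204 = 0.0404 mol/L
[Cr2O7^2-]_original = 0.0404 × 250.0/25.7 = 0.393 mol/L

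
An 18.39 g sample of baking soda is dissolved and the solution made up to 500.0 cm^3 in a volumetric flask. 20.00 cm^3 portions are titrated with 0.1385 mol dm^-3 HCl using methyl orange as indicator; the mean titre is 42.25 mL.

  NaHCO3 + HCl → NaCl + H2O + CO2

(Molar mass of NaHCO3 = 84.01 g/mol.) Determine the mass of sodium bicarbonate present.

n(HCl) per titration = 0.04225 × 0.1385 = 5.852 × 10^-3 mol
n(NaHCO3) in each aliquot = 5.852 × 10^-3 mol (1:1 ratio)
n(NaHCO3) in the whole flask = 5.852 × 10^-3 × 500.0/20.00 = 0.1463 mol
mass of NaHCO3 = 0.1463 × 84.01 = 12.29 g

12.29 g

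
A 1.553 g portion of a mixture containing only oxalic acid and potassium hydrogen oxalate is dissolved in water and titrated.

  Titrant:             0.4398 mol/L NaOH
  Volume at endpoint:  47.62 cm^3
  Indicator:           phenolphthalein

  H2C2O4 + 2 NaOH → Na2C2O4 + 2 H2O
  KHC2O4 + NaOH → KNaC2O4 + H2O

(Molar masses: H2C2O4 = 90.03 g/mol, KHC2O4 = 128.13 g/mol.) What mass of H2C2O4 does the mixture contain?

n(NaOH) = 0.04762 × 0.4398 = 0.02094 mol
Let x = n(H2C2O4), y = n(KHC2O4).
Titrant: 2x + 1y = 0.02094;  mass: 90.03x + 128.13y = 1.553
Solving, x = 6.801 × 10^-3 mol, y = 7.342 × 10^-3 mol
mass of H2C2O4 = 6.801 × 10^-3 × 90.03 = 0.6123 g

0.6123 g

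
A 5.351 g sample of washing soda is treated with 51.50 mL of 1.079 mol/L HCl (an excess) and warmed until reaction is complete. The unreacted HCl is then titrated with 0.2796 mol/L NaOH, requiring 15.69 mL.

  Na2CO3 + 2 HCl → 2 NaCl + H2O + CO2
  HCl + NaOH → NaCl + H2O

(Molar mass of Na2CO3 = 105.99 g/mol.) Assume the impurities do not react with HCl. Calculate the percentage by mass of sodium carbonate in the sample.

50.69 %

n(HCl) added = 0.05150 × 1.079 = 0.05557 mol
n(NaOH) used in back-titration = 0.01569 × 0.2796 = 4.387 × 10^-3 mol
n(HCl) left over = 4.387 × 10^-3 mol (1:1 ratio)
n(HCl) consumed by analyte = 0.05557 − 4.387 × 10^-3 = 0.05118 mol
From the 1:2 ratio, n(Na2CO3) = 1/2 × 0.05118 = 0.02559 mol
mass of Na2CO3 = 0.02559 × 105.99 = 2.712 g
% Na2CO3 = 2.712 / 5.351 × 100 = 50.69 %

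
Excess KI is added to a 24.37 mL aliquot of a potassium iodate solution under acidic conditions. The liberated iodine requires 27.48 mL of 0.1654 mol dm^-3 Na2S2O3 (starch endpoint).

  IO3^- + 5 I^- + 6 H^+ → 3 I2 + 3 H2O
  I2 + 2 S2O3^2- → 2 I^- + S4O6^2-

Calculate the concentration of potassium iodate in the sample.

0.03108 mol/L

n(S2O3^2-) = 0.02748 × 0.1654 = 4.545 × 10^-3 mol
n(I2) = n(S2O3^2-)/2 = 2.273 × 10^-3 mol
From the 1:3 ratio, n(IO3^-) in the aliquot = 1/3 × 2.273 × 10^-3 = 7.575 × 10^-4 mol
[IO3^-] = 7.575 × 10^-4 / 0.02437 = 0.03108 mol/L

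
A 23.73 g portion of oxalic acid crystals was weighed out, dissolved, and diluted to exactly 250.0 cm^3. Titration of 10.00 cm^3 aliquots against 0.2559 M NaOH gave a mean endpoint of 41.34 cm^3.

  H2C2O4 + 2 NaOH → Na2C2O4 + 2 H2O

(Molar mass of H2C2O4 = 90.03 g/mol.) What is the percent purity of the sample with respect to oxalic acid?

50.17 %

n(NaOH) per titration = 0.04134 × 0.2559 = 0.01058 mol
From the 1:2 ratio, n(H2C2O4) in each aliquot = 1/2 × 0.01058 = 5.289 × 10^-3 mol
n(H2C2O4) in the whole flask = 5.289 × 10^-3 × 250.0/10.00 = 0.1322 mol
mass of H2C2O4 = 0.1322 × 90.03 = 11.91 g
% H2C2O4 = 11.91 / 23.73 × 100 = 50.17 %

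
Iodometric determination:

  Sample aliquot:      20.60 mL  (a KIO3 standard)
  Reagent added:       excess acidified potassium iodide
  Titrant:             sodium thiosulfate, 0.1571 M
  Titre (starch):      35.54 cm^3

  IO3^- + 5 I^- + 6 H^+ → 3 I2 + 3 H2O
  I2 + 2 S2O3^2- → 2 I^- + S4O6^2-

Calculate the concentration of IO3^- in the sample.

n(S2O3^2-) = 0.03554 × 0.1571 = 5.583 × 10^-3 mol
n(I2) = n(S2O3^2-)/2 = 2.792 × 10^-3 mol
From the 1:3 ratio, n(IO3^-) in the aliquot = 1/3 × 2.792 × 10^-3 = 9.306 × 10^-4 mol
[IO3^-] = 9.306 × 10^-4 / 0.02060 = 0.04517 mol/L

0.04517 M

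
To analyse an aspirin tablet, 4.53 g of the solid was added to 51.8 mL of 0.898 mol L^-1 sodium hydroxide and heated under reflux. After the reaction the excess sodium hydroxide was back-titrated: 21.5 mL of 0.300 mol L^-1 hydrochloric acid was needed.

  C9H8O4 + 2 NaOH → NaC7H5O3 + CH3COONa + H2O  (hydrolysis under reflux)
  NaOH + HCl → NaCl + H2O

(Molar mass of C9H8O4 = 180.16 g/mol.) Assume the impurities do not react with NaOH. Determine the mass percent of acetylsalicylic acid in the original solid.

n(NaOH) added = 0.0518 × 0.898 = 0.0465 mol
n(HCl) used in back-titration = 0.0215 × 0.300 = 6.45 × 10^-3 mol
n(NaOH) left over = 6.45 × 10^-3 mol (1:1 ratio)
n(NaOH) consumed by analyte = 0.0465 − 6.45 × 10^-3 = 0.0401 mol
From the 1:2 ratio, n(C9H8O4) = 1/2 × 0.0401 = 0.0200 mol
mass of C9H8O4 = 0.0200 × 180.16 = 3.61 g
% C9H8O4 = 3.61 / 4.53 × 100 = 79.7 %

79.7 %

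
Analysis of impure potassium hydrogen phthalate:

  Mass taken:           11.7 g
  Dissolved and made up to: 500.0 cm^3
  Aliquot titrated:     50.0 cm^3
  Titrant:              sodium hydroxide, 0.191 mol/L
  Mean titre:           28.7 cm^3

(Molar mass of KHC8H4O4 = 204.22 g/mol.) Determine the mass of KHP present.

KHC8H4O4 + NaOH → KNaC8H4O4 + H2O
n(NaOH) per titration = 0.0287 × 0.191 = 5.48 × 10^-3 mol
n(KHC8H4O4) in each aliquot = 5.48 × 10^-3 mol (1:1 ratio)
n(KHC8H4O4) in the whole flask = 5.48 × 10^-3 × 500.0/50.0 = 0.0548 mol
mass of KHC8H4O4 = 0.0548 × 204.22 = 11.2 g

11.2 g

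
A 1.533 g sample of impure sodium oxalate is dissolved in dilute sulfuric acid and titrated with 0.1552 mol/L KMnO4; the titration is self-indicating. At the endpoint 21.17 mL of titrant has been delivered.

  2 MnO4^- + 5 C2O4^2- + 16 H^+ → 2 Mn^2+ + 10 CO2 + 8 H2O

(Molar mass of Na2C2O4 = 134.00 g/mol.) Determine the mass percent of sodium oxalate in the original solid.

71.80 %

n(KMnO4) = 0.02117 L × 0.1552 mol/L = 3.286 × 10^-3 mol
From the 5:2 ratio, n(Na2C2O4) = 5/2 × 3.286 × 10^-3 = 8.214 × 10^-3 mol
mass of Na2C2O4 = 8.214 × 10^-3 × 134.00 g/mol = 1.101 g
% Na2C2O4 = 1.101 / 1.533 × 100 = 71.80 %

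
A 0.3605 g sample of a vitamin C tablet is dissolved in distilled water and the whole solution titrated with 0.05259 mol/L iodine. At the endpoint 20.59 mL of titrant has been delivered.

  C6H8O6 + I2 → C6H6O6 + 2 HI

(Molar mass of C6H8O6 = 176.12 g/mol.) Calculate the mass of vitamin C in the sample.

n(I2) = 0.02059 L × 0.05259 mol/L = 1.083 × 10^-3 mol
n(C6H8O6) = 1.083 × 10^-3 mol (1:1 ratio)
mass of C6H8O6 = 1.083 × 10^-3 × 176.12 g/mol = 0.1907 g

0.1907 g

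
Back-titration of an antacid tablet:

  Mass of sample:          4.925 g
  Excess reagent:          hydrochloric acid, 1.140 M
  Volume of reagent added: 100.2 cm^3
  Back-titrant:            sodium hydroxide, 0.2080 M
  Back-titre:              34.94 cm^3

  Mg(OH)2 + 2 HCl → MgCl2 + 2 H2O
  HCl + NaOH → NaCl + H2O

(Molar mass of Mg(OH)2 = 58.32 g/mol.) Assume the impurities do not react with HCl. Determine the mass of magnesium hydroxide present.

3.119 g

n(HCl) added = 0.1002 × 1.140 = 0.1142 mol
n(NaOH) used in back-titration = 0.03494 × 0.2080 = 7.268 × 10^-3 mol
n(HCl) left over = 7.268 × 10^-3 mol (1:1 ratio)
n(HCl) consumed by analyte = 0.1142 − 7.268 × 10^-3 = 0.1070 mol
From the 1:2 ratio, n(Mg(OH)2) = 1/2 × 0.1070 = 0.05348 mol
mass of Mg(OH)2 = 0.05348 × 58.32 = 3.119 g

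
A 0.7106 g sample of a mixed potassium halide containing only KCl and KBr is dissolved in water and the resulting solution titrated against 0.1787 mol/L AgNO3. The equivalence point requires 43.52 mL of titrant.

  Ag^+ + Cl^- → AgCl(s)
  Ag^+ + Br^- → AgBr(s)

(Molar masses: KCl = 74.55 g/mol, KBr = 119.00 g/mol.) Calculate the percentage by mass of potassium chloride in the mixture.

50.71 %

n(AgNO3) = 0.04352 × 0.1787 = 7.777 × 10^-3 mol
Let x = n(KCl), y = n(KBr).
Titrant: 1x + 1y = 7.777 × 10^-3;  mass: 74.55x + 119.00y = 0.7106
Solving, x = 4.834 × 10^-3 mol, y = 2.943 × 10^-3 mol
mass of KCl = 4.834 × 10^-3 × 74.55 = 0.3604 g
% KCl = 0.3604 / 0.7106 × 100 = 50.71 %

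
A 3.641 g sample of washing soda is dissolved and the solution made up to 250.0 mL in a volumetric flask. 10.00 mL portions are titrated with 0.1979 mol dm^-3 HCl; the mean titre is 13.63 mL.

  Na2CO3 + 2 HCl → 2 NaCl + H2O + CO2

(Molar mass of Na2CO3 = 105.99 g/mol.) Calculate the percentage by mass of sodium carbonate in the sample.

98.15 %

n(HCl) per titration = 0.01363 × 0.1979 = 2.697 × 10^-3 mol
From the 1:2 ratio, n(Na2CO3) in each aliquot = 1/2 × 2.697 × 10^-3 = 1.349 × 10^-3 mol
n(Na2CO3) in the whole flask = 1.349 × 10^-3 × 250.0/10.00 = 0.03372 mol
mass of Na2CO3 = 0.03372 × 105.99 = 3.574 g
% Na2CO3 = 3.574 / 3.641 × 100 = 98.15 %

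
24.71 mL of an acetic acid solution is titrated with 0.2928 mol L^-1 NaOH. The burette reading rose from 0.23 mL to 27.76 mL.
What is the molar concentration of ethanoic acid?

CH3COOH + NaOH → CH3COONa + H2O
n(NaOH) = 0.02753 L × 0.2928 mol/L = 8.061 × 10^-3 mol
n(CH3COOH) = 8.061 × 10^-3 mol (1:1 mole ratio)
[CH3COOH] = 8.061 × 10^-3 mol / 0.02471 L = 0.3262 mol/L

0.3262 mol/L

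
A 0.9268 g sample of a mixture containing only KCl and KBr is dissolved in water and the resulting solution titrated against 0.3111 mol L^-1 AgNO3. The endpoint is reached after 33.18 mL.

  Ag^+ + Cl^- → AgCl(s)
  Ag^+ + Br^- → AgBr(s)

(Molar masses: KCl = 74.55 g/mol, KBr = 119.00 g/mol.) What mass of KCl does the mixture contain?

n(AgNO3) = 0.03318 × 0.3111 = 0.01032 mol
Let x = n(KCl), y = n(KBr).
Titrant: 1x + 1y = 0.01032;  mass: 74.55x + 119.00y = 0.9268
Solving, x = 6.784 × 10^-3 mol, y = 3.538 × 10^-3 mol
mass of KCl = 6.784 × 10^-3 × 74.55 = 0.5058 g

0.5058 g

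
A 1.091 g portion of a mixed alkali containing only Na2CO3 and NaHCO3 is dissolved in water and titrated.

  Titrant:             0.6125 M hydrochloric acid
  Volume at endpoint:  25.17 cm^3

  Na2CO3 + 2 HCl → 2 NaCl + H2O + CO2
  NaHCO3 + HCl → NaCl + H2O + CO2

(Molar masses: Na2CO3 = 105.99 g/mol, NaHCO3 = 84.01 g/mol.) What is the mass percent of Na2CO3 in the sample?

n(HCl) = 0.02517 × 0.6125 = 0.01542 mol
Let x = n(Na2CO3), y = n(NaHCO3).
Titrant: 2x + 1y = 0.01542;  mass: 105.99x + 84.01y = 1.091
Solving, x = 3.291 × 10^-3 mol, y = 8.834 × 10^-3 mol
mass of Na2CO3 = 3.291 × 10^-3 × 105.99 = 0.3488 g
% Na2CO3 = 0.3488 / 1.091 × 100 = 31.97 %

31.97 %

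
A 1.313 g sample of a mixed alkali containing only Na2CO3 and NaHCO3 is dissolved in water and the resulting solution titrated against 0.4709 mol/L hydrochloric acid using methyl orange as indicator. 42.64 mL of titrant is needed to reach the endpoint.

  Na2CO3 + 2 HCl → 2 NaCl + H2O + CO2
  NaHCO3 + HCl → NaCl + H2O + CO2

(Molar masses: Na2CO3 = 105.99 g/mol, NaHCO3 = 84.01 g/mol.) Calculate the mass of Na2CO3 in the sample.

n(HCl) = 0.04264 × 0.4709 = 0.02008 mol
Let x = n(Na2CO3), y = n(NaHCO3).
Titrant: 2x + 1y = 0.02008;  mass: 105.99x + 84.01y = 1.313
Solving, x = 6.027 × 10^-3 mol, y = 8.025 × 10^-3 mol
mass of Na2CO3 = 6.027 × 10^-3 × 105.99 = 0.6388 g

0.6388 g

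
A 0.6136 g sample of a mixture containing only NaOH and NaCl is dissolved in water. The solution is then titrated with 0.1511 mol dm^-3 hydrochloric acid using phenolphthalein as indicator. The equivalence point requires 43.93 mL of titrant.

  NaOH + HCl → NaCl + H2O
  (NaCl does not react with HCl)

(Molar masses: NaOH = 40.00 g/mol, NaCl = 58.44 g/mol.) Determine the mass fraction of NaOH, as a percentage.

43.27 %

n(HCl) = 0.04393 × 0.1511 = 6.638 × 10^-3 mol
Let x = n(NaOH), y = n(NaCl).
Titrant: 1x = 6.638 × 10^-3;  mass: 40.00x + 58.44y = 0.6136
Solving, x = 6.638 × 10^-3 mol, y = 5.956 × 10^-3 mol
mass of NaOH = 6.638 × 10^-3 × 40.00 = 0.2655 g
% NaOH = 0.2655 / 0.6136 × 100 = 43.27 %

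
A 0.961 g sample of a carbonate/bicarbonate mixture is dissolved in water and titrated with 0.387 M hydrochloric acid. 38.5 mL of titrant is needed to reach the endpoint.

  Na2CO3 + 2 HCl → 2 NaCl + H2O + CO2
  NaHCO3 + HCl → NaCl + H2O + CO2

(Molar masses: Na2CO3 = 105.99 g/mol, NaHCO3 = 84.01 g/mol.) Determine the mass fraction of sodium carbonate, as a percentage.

51.7 %

n(HCl) = 0.0385 × 0.387 = 0.0149 mol
Let x = n(Na2CO3), y = n(NaHCO3).
Titrant: 2x + 1y = 0.0149;  mass: 105.99x + 84.01y = 0.961
Solving, x = 4.69 × 10^-3 mol, y = 5.53 × 10^-3 mol
mass of Na2CO3 = 4.69 × 10^-3 × 105.99 = 0.497 g
% Na2CO3 = 0.497 / 0.961 × 100 = 51.7 %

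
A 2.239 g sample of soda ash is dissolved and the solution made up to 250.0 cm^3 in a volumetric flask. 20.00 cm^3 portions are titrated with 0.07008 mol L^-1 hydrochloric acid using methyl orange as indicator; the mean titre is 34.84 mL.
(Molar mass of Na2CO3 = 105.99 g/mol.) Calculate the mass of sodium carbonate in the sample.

Na2CO3 + 2 HCl → 2 NaCl + H2O + CO2
n(HCl) per titration = 0.03484 × 0.07008 = 2.442 × 10^-3 mol
From the 1:2 ratio, n(Na2CO3) in each aliquot = 1/2 × 2.442 × 10^-3 = 1.221 × 10^-3 mol
n(Na2CO3) in the whole flask = 1.221 × 10^-3 × 250.0/20.00 = 0.01526 mol
mass of Na2CO3 = 0.01526 × 105.99 = 1.617 g

1.617 g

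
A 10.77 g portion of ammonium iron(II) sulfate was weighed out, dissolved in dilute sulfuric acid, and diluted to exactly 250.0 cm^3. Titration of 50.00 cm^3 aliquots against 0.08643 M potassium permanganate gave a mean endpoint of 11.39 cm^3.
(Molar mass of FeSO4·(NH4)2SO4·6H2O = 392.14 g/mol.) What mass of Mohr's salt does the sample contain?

9.651 g

MnO4^- + 5 Fe^2+ + 8 H^+ → Mn^2+ + 5 Fe^3+ + 4 H2O
n(KMnO4) per titration = 0.01139 × 0.08643 = 9.844 × 10^-4 mol
From the 5:1 ratio, n(FeSO4·(NH4)2SO4·6H2O) in each aliquot = 5/1 × 9.844 × 10^-4 = 4.922 × 10^-3 mol
n(FeSO4·(NH4)2SO4·6H2O) in the whole flask = 4.922 × 10^-3 × 250.0/50.00 = 0.02461 mol
mass of FeSO4·(NH4)2SO4·6H2O = 0.02461 × 392.14 = 9.651 g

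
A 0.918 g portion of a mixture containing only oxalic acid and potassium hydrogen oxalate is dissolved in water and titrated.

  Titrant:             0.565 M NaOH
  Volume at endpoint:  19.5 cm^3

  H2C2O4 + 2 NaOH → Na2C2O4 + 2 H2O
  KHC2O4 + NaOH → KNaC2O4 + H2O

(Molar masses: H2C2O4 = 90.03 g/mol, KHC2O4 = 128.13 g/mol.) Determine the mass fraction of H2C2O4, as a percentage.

n(NaOH) = 0.0195 × 0.565 = 0.0110 mol
Let x = n(H2C2O4), y = n(KHC2O4).
Titrant: 2x + 1y = 0.0110;  mass: 90.03x + 128.13y = 0.918
Solving, x = 2.97 × 10^-3 mol, y = 5.08 × 10^-3 mol
mass of H2C2O4 = 2.97 × 10^-3 × 90.03 = 0.267 g
% H2C2O4 = 0.267 / 0.918 × 100 = 29.1 %

29.1 %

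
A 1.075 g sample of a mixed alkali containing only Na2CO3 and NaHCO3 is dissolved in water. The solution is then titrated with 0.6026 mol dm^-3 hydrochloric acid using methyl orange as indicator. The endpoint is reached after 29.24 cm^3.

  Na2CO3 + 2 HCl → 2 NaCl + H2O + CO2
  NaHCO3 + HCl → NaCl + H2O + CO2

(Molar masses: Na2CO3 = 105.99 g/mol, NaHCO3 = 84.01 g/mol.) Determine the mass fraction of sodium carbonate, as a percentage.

64.41 %

n(HCl) = 0.02924 × 0.6026 = 0.01762 mol
Let x = n(Na2CO3), y = n(NaHCO3).
Titrant: 2x + 1y = 0.01762;  mass: 105.99x + 84.01y = 1.075
Solving, x = 6.533 × 10^-3 mol, y = 4.554 × 10^-3 mol
mass of Na2CO3 = 6.533 × 10^-3 × 105.99 = 0.6925 g
% Na2CO3 = 0.6925 / 1.075 × 100 = 64.41 %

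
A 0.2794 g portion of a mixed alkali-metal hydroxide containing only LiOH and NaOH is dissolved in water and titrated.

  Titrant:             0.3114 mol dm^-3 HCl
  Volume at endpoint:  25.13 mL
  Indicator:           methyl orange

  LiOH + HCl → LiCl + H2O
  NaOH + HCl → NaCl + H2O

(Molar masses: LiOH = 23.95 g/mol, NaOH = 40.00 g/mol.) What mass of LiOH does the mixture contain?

n(HCl) = 0.02513 × 0.3114 = 7.825 × 10^-3 mol
Let x = n(LiOH), y = n(NaOH).
Titrant: 1x + 1y = 7.825 × 10^-3;  mass: 23.95x + 40.00y = 0.2794
Solving, x = 2.095 × 10^-3 mol, y = 5.731 × 10^-3 mol
mass of LiOH = 2.095 × 10^-3 × 23.95 = 0.05017 g

0.05017 g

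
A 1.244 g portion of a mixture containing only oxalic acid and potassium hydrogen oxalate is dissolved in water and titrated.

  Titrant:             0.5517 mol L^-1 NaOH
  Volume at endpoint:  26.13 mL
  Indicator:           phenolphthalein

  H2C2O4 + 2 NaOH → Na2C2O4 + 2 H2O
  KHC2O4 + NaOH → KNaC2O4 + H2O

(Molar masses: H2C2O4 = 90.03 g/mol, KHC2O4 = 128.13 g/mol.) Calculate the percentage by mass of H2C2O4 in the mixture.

n(NaOH) = 0.02613 × 0.5517 = 0.01442 mol
Let x = n(H2C2O4), y = n(KHC2O4).
Titrant: 2x + 1y = 0.01442;  mass: 90.03x + 128.13y = 1.244
Solving, x = 3.628 × 10^-3 mol, y = 7.160 × 10^-3 mol
mass of H2C2O4 = 3.628 × 10^-3 × 90.03 = 0.3266 g
% H2C2O4 = 0.3266 / 1.244 × 100 = 26.26 %

26.26 %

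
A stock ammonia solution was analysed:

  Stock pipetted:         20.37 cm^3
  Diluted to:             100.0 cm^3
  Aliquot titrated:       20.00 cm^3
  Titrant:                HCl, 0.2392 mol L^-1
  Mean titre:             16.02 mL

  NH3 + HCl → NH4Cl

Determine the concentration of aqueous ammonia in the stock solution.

0.9406 mol/L

n(HCl) = 0.01602 × 0.2392 = 3.832 × 10^-3 mol
n(NH3) in the aliquot = 3.832 × 10^-3 mol (1:1 ratio)
[NH3]_dilute = 3.832 × 10^-3 / 0.02000 = 0.1916 mol/L
Dilution factor = 100.0 / 20.37 = 4.909
[NH3]_stock = 0.1916 × 4.909 = 0.9406 mol/L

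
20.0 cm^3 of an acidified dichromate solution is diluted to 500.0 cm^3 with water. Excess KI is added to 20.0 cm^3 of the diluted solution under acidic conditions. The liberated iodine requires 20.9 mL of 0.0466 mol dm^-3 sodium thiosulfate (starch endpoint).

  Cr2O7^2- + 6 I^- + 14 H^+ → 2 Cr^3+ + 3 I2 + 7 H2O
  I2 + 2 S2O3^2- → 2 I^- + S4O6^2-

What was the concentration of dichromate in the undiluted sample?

n(S2O3^2-) = 0.0209 × 0.0466 = 9.74 × 10^-4 mol
n(I2) = n(S2O3^2-)/2 = 4.87 × 10^-4 mol
From the 1:3 ratio, n(Cr2O7^2-) in the aliquot = 1/3 × 4.87 × 10^-4 = 1.62 × 10^-4 mol
[Cr2O7^2-]_dilute = 1.62 × 10^-4 / 0.0200 = 0.00812 mol/L
[Cr2O7^2-]_original = 0.00812 × 500.0/20.0 = 0.203 mol/L

0.203 mol/L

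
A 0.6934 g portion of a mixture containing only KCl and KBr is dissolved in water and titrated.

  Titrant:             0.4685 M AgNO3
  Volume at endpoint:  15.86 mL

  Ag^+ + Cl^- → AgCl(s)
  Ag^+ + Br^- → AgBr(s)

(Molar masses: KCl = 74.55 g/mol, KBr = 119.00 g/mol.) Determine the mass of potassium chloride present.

n(AgNO3) = 0.01586 × 0.4685 = 7.430 × 10^-3 mol
Let x = n(KCl), y = n(KBr).
Titrant: 1x + 1y = 7.430 × 10^-3;  mass: 74.55x + 119.00y = 0.6934
Solving, x = 4.293 × 10^-3 mol, y = 3.138 × 10^-3 mol
mass of KCl = 4.293 × 10^-3 × 74.55 = 0.3200 g

0.3200 g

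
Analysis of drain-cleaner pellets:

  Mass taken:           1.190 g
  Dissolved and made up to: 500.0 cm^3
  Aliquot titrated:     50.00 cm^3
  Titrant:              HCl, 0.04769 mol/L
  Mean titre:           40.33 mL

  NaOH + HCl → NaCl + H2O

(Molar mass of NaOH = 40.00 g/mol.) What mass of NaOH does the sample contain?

n(HCl) per titration = 0.04033 × 0.04769 = 1.923 × 10^-3 mol
n(NaOH) in each aliquot = 1.923 × 10^-3 mol (1:1 ratio)
n(NaOH) in the whole flask = 1.923 × 10^-3 × 500.0/50.00 = 0.01923 mol
mass of NaOH = 0.01923 × 40.00 = 0.7693 g

0.7693 g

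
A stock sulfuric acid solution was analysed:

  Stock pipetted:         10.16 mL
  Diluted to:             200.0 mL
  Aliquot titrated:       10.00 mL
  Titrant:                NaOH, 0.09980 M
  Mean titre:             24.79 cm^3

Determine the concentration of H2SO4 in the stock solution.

H2SO4 + 2 NaOH → Na2SO4 + 2 H2O
n(NaOH) = 0.02479 × 0.09980 = 2.474 × 10^-3 mol
From the 1:2 ratio, n(H2SO4) in the aliquot = 1/2 × 2.474 × 10^-3 = 1.237 × 10^-3 mol
[H2SO4]_dilute = 1.237 × 10^-3 / 0.01000 = 0.1237 mol/L
Dilution factor = 200.0 / 10.16 = 19.69
[H2SO4]_stock = 0.1237 × 19.69 = 2.435 mol/L

2.435 M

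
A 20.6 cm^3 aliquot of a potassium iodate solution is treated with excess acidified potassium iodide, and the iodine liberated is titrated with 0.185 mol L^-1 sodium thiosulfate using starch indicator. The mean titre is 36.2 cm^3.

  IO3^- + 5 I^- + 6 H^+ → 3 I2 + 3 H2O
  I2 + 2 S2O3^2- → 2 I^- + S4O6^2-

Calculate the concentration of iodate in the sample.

n(S2O3^2-) = 0.0362 × 0.185 = 6.70 × 10^-3 mol
n(I2) = n(S2O3^2-)/2 = 3.35 × 10^-3 mol
From the 1:3 ratio, n(IO3^-) in the aliquot = 1/3 × 3.35 × 10^-3 = 1.12 × 10^-3 mol
[IO3^-] = 1.12 × 10^-3 / 0.0206 = 0.0542 mol/L

0.0542 mol/L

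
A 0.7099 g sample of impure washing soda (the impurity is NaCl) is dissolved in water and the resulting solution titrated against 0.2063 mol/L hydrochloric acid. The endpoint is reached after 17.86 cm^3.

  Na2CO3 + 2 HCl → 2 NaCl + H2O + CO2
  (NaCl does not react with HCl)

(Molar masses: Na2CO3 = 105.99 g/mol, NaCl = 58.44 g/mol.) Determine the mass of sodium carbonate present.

n(HCl) = 0.01786 × 0.2063 = 3.685 × 10^-3 mol
Let x = n(Na2CO3), y = n(NaCl).
Titrant: 2x = 3.685 × 10^-3;  mass: 105.99x + 58.44y = 0.7099
Solving, x = 1.842 × 10^-3 mol, y = 8.806 × 10^-3 mol
mass of Na2CO3 = 1.842 × 10^-3 × 105.99 = 0.1953 g

0.1953 g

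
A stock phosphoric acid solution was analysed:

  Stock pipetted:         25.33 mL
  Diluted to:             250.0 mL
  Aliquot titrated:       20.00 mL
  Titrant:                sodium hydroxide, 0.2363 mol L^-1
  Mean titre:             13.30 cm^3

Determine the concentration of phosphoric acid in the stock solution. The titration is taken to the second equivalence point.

0.7755 mol/L

H3PO4 + 2 NaOH → Na2HPO4 + 2 H2O
n(NaOH) = 0.01330 × 0.2363 = 3.143 × 10^-3 mol
From the 1:2 ratio, n(H3PO4) in the aliquot = 1/2 × 3.143 × 10^-3 = 1.571 × 10^-3 mol
[H3PO4]_dilute = 1.571 × 10^-3 / 0.02000 = 0.07857 mol/L
Dilution factor = 250.0 / 25.33 = 9.870
[H3PO4]_stock = 0.07857 × 9.870 = 0.7755 mol/L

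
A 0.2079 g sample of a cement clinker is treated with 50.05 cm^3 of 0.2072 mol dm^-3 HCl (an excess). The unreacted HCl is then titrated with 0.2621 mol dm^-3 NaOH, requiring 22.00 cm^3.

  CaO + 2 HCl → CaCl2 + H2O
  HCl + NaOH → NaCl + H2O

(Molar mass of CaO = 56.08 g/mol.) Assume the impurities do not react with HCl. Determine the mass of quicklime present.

n(HCl) added = 0.05005 × 0.2072 = 0.01037 mol
n(NaOH) used in back-titration = 0.02200 × 0.2621 = 5.766 × 10^-3 mol
n(HCl) left over = 5.766 × 10^-3 mol (1:1 ratio)
n(HCl) consumed by analyte = 0.01037 − 5.766 × 10^-3 = 4.604 × 10^-3 mol
From the 1:2 ratio, n(CaO) = 1/2 × 4.604 × 10^-3 = 2.302 × 10^-3 mol
mass of CaO = 2.302 × 10^-3 × 56.08 = 0.1291 g

0.1291 g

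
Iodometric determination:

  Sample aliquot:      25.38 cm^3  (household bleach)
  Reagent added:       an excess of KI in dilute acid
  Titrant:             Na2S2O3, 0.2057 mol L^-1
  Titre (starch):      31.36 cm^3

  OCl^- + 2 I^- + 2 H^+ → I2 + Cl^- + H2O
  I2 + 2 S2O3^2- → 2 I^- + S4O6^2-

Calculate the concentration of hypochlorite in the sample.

0.1271 mol/L

n(S2O3^2-) = 0.03136 × 0.2057 = 6.451 × 10^-3 mol
n(I2) = n(S2O3^2-)/2 = 3.225 × 10^-3 mol
n(OCl^-) in the aliquot = 3.225 × 10^-3 mol (1:1 ratio)
[OCl^-] = 3.225 × 10^-3 / 0.02538 = 0.1271 mol/L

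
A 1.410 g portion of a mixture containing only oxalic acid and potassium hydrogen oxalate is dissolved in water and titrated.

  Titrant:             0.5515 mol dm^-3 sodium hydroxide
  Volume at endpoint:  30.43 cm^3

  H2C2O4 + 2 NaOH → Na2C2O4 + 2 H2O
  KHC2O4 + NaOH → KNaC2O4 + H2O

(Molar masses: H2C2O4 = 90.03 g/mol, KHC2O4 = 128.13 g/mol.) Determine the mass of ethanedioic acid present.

0.4009 g

n(NaOH) = 0.03043 × 0.5515 = 0.01678 mol
Let x = n(H2C2O4), y = n(KHC2O4).
Titrant: 2x + 1y = 0.01678;  mass: 90.03x + 128.13y = 1.410
Solving, x = 4.453 × 10^-3 mol, y = 7.875 × 10^-3 mol
mass of H2C2O4 = 4.453 × 10^-3 × 90.03 = 0.4009 g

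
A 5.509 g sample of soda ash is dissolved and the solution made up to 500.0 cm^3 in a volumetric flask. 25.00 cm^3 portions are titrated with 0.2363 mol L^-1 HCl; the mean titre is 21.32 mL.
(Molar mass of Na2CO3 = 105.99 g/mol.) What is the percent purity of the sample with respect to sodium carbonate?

Na2CO3 + 2 HCl → 2 NaCl + H2O + CO2
n(HCl) per titration = 0.02132 × 0.2363 = 5.038 × 10^-3 mol
From the 1:2 ratio, n(Na2CO3) in each aliquot = 1/2 × 5.038 × 10^-3 = 2.519 × 10^-3 mol
n(Na2CO3) in the whole flask = 2.519 × 10^-3 × 500.0/25.00 = 0.05038 mol
mass of Na2CO3 = 0.05038 × 105.99 = 5.340 g
% Na2CO3 = 5.340 / 5.509 × 100 = 96.93 %

96.93 %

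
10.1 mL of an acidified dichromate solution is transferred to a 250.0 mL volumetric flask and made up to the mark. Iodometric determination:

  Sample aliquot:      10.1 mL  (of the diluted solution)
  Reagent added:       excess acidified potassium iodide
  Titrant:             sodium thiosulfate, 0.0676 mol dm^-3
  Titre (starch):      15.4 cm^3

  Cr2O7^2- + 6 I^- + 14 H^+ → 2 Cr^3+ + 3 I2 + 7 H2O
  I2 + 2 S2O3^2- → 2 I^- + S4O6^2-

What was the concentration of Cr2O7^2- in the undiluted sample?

0.425 mol/L

n(S2O3^2-) = 0.0154 × 0.0676 = 1.04 × 10^-3 mol
n(I2) = n(S2O3^2-)/2 = 5.21 × 10^-4 mol
From the 1:3 ratio, n(Cr2O7^2-) in the aliquot = 1/3 × 5.21 × 10^-4 = 1.74 × 10^-4 mol
[Cr2O7^2-]_dilute = 1.74 × 10^-4 / 0.0101 = 0.0172 mol/L
[Cr2O7^2-]_original = 0.0172 × 250.0/10.1 = 0.425 mol/L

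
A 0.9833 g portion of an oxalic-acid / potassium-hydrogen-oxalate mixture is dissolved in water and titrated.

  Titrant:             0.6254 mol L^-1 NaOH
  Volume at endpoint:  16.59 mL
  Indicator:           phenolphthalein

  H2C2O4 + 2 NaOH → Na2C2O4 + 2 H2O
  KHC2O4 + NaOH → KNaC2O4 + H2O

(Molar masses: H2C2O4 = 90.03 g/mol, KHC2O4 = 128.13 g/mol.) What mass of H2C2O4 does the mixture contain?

n(NaOH) = 0.01659 × 0.6254 = 0.01038 mol
Let x = n(H2C2O4), y = n(KHC2O4).
Titrant: 2x + 1y = 0.01038;  mass: 90.03x + 128.13y = 0.9833
Solving, x = 2.082 × 10^-3 mol, y = 6.211 × 10^-3 mol
mass of H2C2O4 = 2.082 × 10^-3 × 90.03 = 0.1874 g

0.1874 g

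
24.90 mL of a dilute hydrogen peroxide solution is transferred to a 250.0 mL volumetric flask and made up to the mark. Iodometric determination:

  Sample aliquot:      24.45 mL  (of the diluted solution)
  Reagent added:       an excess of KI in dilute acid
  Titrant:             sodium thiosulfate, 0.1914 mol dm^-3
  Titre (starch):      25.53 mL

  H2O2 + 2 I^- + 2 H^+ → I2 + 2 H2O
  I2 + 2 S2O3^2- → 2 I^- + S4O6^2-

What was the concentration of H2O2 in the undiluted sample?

1.003 mol/L

n(S2O3^2-) = 0.02553 × 0.1914 = 4.886 × 10^-3 mol
n(I2) = n(S2O3^2-)/2 = 2.443 × 10^-3 mol
n(H2O2) in the aliquot = 2.443 × 10^-3 mol (1:1 ratio)
[H2O2]_dilute = 2.443 × 10^-3 / 0.02445 = 0.09993 mol/L
[H2O2]_original = 0.09993 × 250.0/24.90 = 1.003 mol/L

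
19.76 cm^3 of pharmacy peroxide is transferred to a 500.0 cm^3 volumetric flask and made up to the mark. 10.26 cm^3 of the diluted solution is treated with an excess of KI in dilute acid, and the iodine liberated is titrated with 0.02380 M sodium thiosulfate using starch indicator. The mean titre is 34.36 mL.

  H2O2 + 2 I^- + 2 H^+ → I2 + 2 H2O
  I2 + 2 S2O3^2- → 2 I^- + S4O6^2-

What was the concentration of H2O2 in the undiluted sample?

n(S2O3^2-) = 0.03436 × 0.02380 = 8.178 × 10^-4 mol
n(I2) = n(S2O3^2-)/2 = 4.089 × 10^-4 mol
n(H2O2) in the aliquot = 4.089 × 10^-4 mol (1:1 ratio)
[H2O2]_dilute = 4.089 × 10^-4 / 0.01026 = 0.03985 mol/L
[H2O2]_original = 0.03985 × 500.0/19.76 = 1.008 mol/L

1.008 M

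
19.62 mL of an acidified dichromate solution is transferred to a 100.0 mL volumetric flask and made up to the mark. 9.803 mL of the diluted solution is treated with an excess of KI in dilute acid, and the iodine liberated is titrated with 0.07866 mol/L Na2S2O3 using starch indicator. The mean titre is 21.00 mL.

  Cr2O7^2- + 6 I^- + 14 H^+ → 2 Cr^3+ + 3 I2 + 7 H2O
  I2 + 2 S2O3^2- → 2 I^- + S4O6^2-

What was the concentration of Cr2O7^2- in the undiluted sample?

n(S2O3^2-) = 0.02100 × 0.07866 = 1.652 × 10^-3 mol
n(I2) = n(S2O3^2-)/2 = 8.259 × 10^-4 mol
From the 1:3 ratio, n(Cr2O7^2-) in the aliquot = 1/3 × 8.259 × 10^-4 = 2.753 × 10^-4 mol
[Cr2O7^2-]_dilute = 2.753 × 10^-4 / 0.009803 = 0.02808 mol/L
[Cr2O7^2-]_original = 0.02808 × 100.0/19.62 = 0.1431 mol/L

0.1431 mol/L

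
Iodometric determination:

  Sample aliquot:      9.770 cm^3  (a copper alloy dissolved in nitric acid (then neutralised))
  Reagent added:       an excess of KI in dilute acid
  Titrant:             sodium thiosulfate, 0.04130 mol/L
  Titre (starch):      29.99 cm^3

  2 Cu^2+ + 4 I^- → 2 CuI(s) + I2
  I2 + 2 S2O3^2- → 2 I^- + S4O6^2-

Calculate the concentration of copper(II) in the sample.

n(S2O3^2-) = 0.02999 × 0.04130 = 1.239 × 10^-3 mol
n(I2) = n(S2O3^2-)/2 = 6.193 × 10^-4 mol
From the 2:1 ratio, n(Cu2+) in the aliquot = 2/1 × 6.193 × 10^-4 = 1.239 × 10^-3 mol
[Cu2+] = 1.239 × 10^-3 / 0.009770 = 0.1268 mol/L

0.1268 mol/L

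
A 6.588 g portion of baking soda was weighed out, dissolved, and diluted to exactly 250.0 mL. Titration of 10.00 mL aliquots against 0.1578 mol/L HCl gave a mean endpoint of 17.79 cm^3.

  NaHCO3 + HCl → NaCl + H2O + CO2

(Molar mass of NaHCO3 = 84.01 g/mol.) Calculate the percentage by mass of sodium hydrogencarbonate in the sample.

89.50 %

n(HCl) per titration = 0.01779 × 0.1578 = 2.807 × 10^-3 mol
n(NaHCO3) in each aliquot = 2.807 × 10^-3 mol (1:1 ratio)
n(NaHCO3) in the whole flask = 2.807 × 10^-3 × 250.0/10.00 = 0.07018 mol
mass of NaHCO3 = 0.07018 × 84.01 = 5.896 g
% NaHCO3 = 5.896 / 6.588 × 100 = 89.50 %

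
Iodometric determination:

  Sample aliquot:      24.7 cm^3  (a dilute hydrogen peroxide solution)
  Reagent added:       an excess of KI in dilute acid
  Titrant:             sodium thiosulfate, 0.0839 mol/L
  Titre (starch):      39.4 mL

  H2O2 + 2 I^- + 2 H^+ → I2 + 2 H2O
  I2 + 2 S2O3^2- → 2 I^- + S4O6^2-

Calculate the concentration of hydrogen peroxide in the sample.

n(S2O3^2-) = 0.0394 × 0.0839 = 3.31 × 10^-3 mol
n(I2) = n(S2O3^2-)/2 = 1.65 × 10^-3 mol
n(H2O2) in the aliquot = 1.65 × 10^-3 mol (1:1 ratio)
[H2O2] = 1.65 × 10^-3 / 0.0247 = 0.0669 mol/L

0.0669 mol/L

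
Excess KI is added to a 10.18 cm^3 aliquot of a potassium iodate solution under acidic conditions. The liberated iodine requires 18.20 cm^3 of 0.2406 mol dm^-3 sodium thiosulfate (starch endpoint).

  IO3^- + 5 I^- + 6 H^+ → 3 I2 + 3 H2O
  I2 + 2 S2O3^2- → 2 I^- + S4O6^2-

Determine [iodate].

0.07169 mol/L

n(S2O3^2-) = 0.01820 × 0.2406 = 4.379 × 10^-3 mol
n(I2) = n(S2O3^2-)/2 = 2.189 × 10^-3 mol
From the 1:3 ratio, n(IO3^-) in the aliquot = 1/3 × 2.189 × 10^-3 = 7.298 × 10^-4 mol
[IO3^-] = 7.298 × 10^-4 / 0.01018 = 0.07169 mol/L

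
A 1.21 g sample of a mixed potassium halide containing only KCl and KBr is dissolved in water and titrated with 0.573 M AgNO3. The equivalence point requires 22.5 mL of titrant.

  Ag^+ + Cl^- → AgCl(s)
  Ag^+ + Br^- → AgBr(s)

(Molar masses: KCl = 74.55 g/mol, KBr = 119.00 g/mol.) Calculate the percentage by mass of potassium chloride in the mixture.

n(AgNO3) = 0.0225 × 0.573 = 0.0129 mol
Let x = n(KCl), y = n(KBr).
Titrant: 1x + 1y = 0.0129;  mass: 74.55x + 119.00y = 1.21
Solving, x = 7.29 × 10^-3 mol, y = 5.60 × 10^-3 mol
mass of KCl = 7.29 × 10^-3 × 74.55 = 0.544 g
% KCl = 0.544 / 1.21 × 100 = 44.9 %

44.9 %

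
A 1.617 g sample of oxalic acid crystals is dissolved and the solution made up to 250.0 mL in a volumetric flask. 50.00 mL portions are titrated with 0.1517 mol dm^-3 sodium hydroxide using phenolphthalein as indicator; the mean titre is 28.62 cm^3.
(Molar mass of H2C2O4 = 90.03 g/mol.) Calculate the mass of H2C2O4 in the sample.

0.9772 g

H2C2O4 + 2 NaOH → Na2C2O4 + 2 H2O
n(NaOH) per titration = 0.02862 × 0.1517 = 4.342 × 10^-3 mol
From the 1:2 ratio, n(H2C2O4) in each aliquot = 1/2 × 4.342 × 10^-3 = 2.171 × 10^-3 mol
n(H2C2O4) in the whole flask = 2.171 × 10^-3 × 250.0/50.00 = 0.01085 mol
mass of H2C2O4 = 0.01085 × 90.03 = 0.9772 g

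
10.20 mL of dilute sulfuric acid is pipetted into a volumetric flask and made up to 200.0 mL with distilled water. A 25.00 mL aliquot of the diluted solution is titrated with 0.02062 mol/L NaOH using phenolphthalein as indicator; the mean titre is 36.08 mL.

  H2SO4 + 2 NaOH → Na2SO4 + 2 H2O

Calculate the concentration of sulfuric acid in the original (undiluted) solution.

n(NaOH) = 0.03608 × 0.02062 = 7.440 × 10^-4 mol
From the 1:2 ratio, n(H2SO4) in the aliquot = 1/2 × 7.440 × 10^-4 = 3.720 × 10^-4 mol
[H2SO4]_dilute = 3.720 × 10^-4 / 0.02500 = 0.01488 mol/L
Dilution factor = 200.0 / 10.20 = 19.61
[H2SO4]_stock = 0.01488 × 19.61 = 0.2918 mol/L

0.2918 mol/L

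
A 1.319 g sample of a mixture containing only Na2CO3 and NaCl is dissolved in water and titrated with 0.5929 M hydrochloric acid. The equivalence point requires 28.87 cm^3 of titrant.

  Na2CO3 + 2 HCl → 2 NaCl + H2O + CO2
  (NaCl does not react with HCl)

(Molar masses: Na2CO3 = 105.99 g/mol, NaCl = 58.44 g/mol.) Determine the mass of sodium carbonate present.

n(HCl) = 0.02887 × 0.5929 = 0.01712 mol
Let x = n(Na2CO3), y = n(NaCl).
Titrant: 2x = 0.01712;  mass: 105.99x + 58.44y = 1.319
Solving, x = 8.559 × 10^-3 mol, y = 7.048 × 10^-3 mol
mass of Na2CO3 = 8.559 × 10^-3 × 105.99 = 0.9071 g

0.9071 g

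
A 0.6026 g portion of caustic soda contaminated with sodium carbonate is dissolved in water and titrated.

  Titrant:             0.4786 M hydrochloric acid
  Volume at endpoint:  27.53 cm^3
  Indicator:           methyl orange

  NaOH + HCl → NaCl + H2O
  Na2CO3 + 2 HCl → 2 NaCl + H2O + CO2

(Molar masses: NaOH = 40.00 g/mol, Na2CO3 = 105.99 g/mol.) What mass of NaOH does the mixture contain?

n(HCl) = 0.02753 × 0.4786 = 0.01318 mol
Let x = n(NaOH), y = n(Na2CO3).
Titrant: 1x + 2y = 0.01318;  mass: 40.00x + 105.99y = 0.6026
Solving, x = 7.361 × 10^-3 mol, y = 2.907 × 10^-3 mol
mass of NaOH = 7.361 × 10^-3 × 40.00 = 0.2944 g

0.2944 g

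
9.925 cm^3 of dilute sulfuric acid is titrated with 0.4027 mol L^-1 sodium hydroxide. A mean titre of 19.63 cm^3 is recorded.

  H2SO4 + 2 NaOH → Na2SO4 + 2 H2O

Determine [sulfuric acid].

0.3982 mol/L

n(NaOH) = 0.01963 L × 0.4027 mol/L = 7.905 × 10^-3 mol
From the 1:2 mole ratio, n(H2SO4) = 1/2 × 7.905 × 10^-3 = 3.953 × 10^-3 mol
[H2SO4] = 3.953 × 10^-3 mol / 0.009925 L = 0.3982 mol/L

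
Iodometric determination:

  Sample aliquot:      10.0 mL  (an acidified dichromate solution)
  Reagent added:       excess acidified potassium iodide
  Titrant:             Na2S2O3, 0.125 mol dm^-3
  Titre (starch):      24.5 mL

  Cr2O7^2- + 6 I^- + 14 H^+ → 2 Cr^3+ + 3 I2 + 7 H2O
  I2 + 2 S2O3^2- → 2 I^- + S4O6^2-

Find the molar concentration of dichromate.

n(S2O3^2-) = 0.0245 × 0.125 = 3.06 × 10^-3 mol
n(I2) = n(S2O3^2-)/2 = 1.53 × 10^-3 mol
From the 1:3 ratio, n(Cr2O7^2-) in the aliquot = 1/3 × 1.53 × 10^-3 = 5.10 × 10^-4 mol
[Cr2O7^2-] = 5.10 × 10^-4 / 0.0100 = 0.0510 mol/L

0.0510 mol/L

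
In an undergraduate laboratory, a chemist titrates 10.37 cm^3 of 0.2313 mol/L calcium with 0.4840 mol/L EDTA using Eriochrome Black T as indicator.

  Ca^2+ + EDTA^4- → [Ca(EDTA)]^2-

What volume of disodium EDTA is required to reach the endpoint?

n(Ca2+) = 0.01037 L × 0.2313 mol/L = 2.399 × 10^-3 mol
n(EDTA) = 2.399 × 10^-3 mol (1:1 stoichiometry)
V(EDTA) = 2.399 × 10^-3 mol / 0.4840 mol/L = 0.004956 L = 4.956 mL

4.956 mL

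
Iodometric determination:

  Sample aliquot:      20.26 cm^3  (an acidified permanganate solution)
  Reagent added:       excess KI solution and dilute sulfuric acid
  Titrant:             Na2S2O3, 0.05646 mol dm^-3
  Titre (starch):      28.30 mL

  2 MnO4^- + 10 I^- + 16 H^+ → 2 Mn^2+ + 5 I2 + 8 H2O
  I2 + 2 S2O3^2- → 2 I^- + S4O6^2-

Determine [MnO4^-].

n(S2O3^2-) = 0.02830 × 0.05646 = 1.598 × 10^-3 mol
n(I2) = n(S2O3^2-)/2 = 7.989 × 10^-4 mol
From the 2:5 ratio, n(MnO4^-) in the aliquot = 2/5 × 7.989 × 10^-4 = 3.196 × 10^-4 mol
[MnO4^-] = 3.196 × 10^-4 / 0.02026 = 0.01577 mol/L

0.01577 mol/L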